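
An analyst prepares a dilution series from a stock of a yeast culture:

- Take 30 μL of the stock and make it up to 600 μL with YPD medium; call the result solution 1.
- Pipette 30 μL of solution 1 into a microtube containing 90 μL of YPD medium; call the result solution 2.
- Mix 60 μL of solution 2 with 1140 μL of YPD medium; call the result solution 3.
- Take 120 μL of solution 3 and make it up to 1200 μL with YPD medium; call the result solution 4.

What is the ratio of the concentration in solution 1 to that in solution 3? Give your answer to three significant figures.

Step 1: 30 μL brought to 600 μL → factor 600/30 = 20
Step 2: 30 μL + 90 μL = 120 μL total → factor 120/30 = 4
Step 3: 60 μL + 1140 μL = 1200 μL total → factor 1200/60 = 20
Dilution factor to solution 1 = 20; to solution 3 = 1600
[solution 1]/[solution 3] = (factor to solution 3)/(factor to solution 1) = 1600/20 = 80.0

80.0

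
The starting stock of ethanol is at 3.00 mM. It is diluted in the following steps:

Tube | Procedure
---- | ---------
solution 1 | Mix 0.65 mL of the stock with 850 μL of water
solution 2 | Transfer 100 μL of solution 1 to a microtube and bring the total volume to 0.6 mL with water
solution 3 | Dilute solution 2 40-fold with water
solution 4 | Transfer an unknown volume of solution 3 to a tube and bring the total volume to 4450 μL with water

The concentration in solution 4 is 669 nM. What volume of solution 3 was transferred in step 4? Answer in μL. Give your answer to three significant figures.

Step 1: 0.65 mL + 850 μL = 1.5 mL total → factor 1.5/0.65 = 2.3077
Step 2: 100 μL brought to 0.6 mL → factor 600/100 = 6
Step 3: 40-fold → factor 40
Step 4: v brought to 4450 μL → factor = 4450 μL/v
Product of known-step factors = 553.85
Overall factor = 3.00 mM / (669 nM) = 4484.3
Step-4 factor = 4484.3 / 553.85 = 8.0967
v = 4450 μL / 8.0967 = 550 μL

550 μL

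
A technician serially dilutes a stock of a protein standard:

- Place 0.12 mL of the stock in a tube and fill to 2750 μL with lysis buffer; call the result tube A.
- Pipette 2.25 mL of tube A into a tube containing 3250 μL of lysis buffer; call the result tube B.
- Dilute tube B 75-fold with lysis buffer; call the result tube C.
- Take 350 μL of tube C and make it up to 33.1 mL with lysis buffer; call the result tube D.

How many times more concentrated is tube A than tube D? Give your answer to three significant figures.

1.73 × 10^4

Step 1: 0.12 mL brought to 2750 μL → factor 2.75/0.12 = 22.917
Step 2: 2.25 mL + 3250 μL = 5.5 mL total → factor 5.5/2.25 = 2.4444
Step 3: 75-fold → factor 75
Step 4: 350 μL brought to 33.1 mL → factor 33100/350 = 94.571
Dilution factor to tube A = 22.917; to tube D = 3.9733 × 10^5
[tube A]/[tube D] = (factor to tube D)/(factor to tube A) = 3.9733 × 10^5/22.917 = 1.73 × 10^4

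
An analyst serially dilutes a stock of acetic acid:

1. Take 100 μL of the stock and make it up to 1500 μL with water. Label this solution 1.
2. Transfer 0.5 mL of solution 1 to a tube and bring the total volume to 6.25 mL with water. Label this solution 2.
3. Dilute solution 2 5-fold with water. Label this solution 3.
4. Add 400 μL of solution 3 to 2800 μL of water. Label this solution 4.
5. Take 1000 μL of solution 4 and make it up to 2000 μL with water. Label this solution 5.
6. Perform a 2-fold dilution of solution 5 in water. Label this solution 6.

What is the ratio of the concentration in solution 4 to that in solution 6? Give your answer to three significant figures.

4.00

Step 1: 100 μL brought to 1500 μL → factor 1500/100 = 15
Step 2: 0.5 mL brought to 6.25 mL → factor 6.25/0.5 = 12.5
Step 3: 5-fold → factor 5
Step 4: 400 μL + 2800 μL = 3200 μL total → factor 3200/400 = 8
Step 5: 1000 μL brought to 2000 μL → factor 2000/1000 = 2
Step 6: 2-fold → factor 2
Dilution factor to solution 4 = 7500; to solution 6 = 30000
[solution 4]/[solution 6] = (factor to solution 6)/(factor to solution 4) = 30000/7500 = 4.00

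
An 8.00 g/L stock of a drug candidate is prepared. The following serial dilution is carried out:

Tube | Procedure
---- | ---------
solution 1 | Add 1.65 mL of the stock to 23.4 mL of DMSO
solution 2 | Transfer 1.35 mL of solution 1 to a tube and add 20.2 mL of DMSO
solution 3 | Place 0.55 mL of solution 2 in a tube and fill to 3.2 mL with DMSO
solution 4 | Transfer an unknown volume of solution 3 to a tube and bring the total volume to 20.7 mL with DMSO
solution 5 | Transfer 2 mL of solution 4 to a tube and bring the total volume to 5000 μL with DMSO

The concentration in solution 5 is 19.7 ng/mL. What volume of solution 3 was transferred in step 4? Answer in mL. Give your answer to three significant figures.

0.180 mL

Step 1: 1.65 mL + 23.4 mL = 25.05 mL total → factor 25.05/1.65 = 15.182
Step 2: 1.35 mL + 20.2 mL = 21.55 mL total → factor 21.55/1.35 = 15.963
Step 3: 0.55 mL brought to 3.2 mL → factor 3.2/0.55 = 5.8182
Step 4: v brought to 20.7 mL → factor = 20.7 mL/v
Step 5: 2 mL brought to 5000 μL → factor 5/2 = 2.5
Product of known-step factors = 3525
Overall factor = 8.00 g/L / (19.7 ng/mL) = 4.0609 × 10^5
Step-4 factor = 4.0609 × 10^5 / 3525 = 115.2
v = 20.7 mL / 115.2 = 0.180 mL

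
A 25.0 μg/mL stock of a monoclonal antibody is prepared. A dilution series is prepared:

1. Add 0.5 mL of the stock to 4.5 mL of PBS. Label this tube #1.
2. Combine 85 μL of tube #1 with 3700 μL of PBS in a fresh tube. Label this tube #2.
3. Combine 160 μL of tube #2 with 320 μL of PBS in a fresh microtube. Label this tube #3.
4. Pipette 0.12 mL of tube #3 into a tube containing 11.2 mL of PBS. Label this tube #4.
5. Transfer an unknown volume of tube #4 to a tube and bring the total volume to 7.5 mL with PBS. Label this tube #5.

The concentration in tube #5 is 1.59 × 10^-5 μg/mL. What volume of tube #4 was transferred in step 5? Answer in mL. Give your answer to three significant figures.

0.601 mL

Step 1: 0.5 mL + 4.5 mL = 5 mL total → factor 5/0.5 = 10
Step 2: 85 μL + 3700 μL = 3785 μL total → factor 3785/85 = 44.529
Step 3: 160 μL + 320 μL = 480 μL total → factor 480/160 = 3
Step 4: 0.12 mL + 11.2 mL = 11.32 mL total → factor 11.32/0.12 = 94.333
Step 5: v brought to 7.5 mL → factor = 7.5 mL/v
Product of known-step factors = 1.2602 × 10^5
Overall factor = 25.0 μg/mL / (1.59 × 10^-5 μg/mL) = 1.5723 × 10^6
Step-5 factor = 1.5723 × 10^6 / 1.2602 × 10^5 = 12.477
v = 7.5 mL / 12.477 = 0.601 mL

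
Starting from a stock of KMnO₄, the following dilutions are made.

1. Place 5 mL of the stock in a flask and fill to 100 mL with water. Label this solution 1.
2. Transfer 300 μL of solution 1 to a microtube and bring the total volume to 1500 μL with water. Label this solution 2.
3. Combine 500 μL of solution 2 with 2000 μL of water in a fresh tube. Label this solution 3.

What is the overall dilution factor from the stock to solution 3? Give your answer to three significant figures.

500

Step 1: 5 mL brought to 100 mL → factor 100/5 = 20
Step 2: 300 μL brought to 1500 μL → factor 1500/300 = 5
Step 3: 500 μL + 2000 μL = 2500 μL total → factor 2500/500 = 5
Overall dilution factor = 20 × 5 × 5 = 500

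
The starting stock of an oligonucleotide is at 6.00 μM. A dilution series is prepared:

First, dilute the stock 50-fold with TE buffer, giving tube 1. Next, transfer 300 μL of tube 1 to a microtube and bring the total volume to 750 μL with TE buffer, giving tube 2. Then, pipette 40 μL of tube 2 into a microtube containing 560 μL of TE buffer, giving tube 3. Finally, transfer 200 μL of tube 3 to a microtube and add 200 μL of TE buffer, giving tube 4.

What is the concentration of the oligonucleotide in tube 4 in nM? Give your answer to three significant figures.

Step 1: 50-fold → factor 50
Step 2: 300 μL brought to 750 μL → factor 750/300 = 2.5
Step 3: 40 μL + 560 μL = 600 μL total → factor 600/40 = 15
Step 4: 200 μL + 200 μL = 400 μL total → factor 400/200 = 2
Overall dilution factor = 50 × 2.5 × 15 × 2 = 3750
Final = 6.00 μM / 3750 = 0.001600 μM = 1.60 nM

1.60 nM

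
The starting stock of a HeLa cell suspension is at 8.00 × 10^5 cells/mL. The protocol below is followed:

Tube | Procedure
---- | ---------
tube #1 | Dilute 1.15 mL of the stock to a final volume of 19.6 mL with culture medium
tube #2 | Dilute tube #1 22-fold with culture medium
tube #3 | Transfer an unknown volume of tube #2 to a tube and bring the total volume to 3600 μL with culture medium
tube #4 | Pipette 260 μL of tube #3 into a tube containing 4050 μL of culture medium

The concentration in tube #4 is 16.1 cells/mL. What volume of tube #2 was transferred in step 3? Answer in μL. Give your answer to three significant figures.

Step 1: 1.15 mL brought to 19.6 mL → factor 19.6/1.15 = 17.043
Step 2: 22-fold → factor 22
Step 3: v brought to 3600 μL → factor = 3600 μL/v
Step 4: 260 μL + 4050 μL = 4310 μL total → factor 4310/260 = 16.577
Product of known-step factors = 6215.6
Overall factor = 8.00 × 10^5 cells/mL / (16.1 cells/mL) = 49689
Step-3 factor = 49689 / 6215.6 = 7.9943
v = 3600 μL / 7.9943 = 450 μL

450 μL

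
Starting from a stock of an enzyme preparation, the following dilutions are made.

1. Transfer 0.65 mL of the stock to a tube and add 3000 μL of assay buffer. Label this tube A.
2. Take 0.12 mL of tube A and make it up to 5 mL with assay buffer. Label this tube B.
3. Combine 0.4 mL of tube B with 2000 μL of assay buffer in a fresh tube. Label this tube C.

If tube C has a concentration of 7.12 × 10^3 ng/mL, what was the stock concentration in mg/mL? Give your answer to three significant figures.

Step 1: 0.65 mL + 3000 μL = 3.65 mL total → factor 3.65/0.65 = 5.6154
Step 2: 0.12 mL brought to 5 mL → factor 5/0.12 = 41.667
Step 3: 0.4 mL + 2000 μL = 2.4 mL total → factor 2.4/0.4 = 6
Overall dilution factor = 5.6154 × 41.667 × 6 = 1403.8
Stock = 7.12 × 10^3 ng/mL × 1403.8 = 9.995 × 10^6 ng/mL = 10.0 mg/mL

10.0 mg/mL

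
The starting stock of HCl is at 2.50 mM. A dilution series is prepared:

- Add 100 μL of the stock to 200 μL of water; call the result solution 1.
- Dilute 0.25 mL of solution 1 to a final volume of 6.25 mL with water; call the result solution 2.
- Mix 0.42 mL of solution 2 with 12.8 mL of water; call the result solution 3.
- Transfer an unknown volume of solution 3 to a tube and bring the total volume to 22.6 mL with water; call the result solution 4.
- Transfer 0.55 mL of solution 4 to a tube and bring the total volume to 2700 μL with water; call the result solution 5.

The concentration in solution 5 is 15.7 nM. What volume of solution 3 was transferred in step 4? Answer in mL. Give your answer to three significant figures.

Step 1: 100 μL + 200 μL = 300 μL total → factor 300/100 = 3
Step 2: 0.25 mL brought to 6.25 mL → factor 6.25/0.25 = 25
Step 3: 0.42 mL + 12.8 mL = 13.22 mL total → factor 13.22/0.42 = 31.476
Step 4: v brought to 22.6 mL → factor = 22.6 mL/v
Step 5: 0.55 mL brought to 2700 μL → factor 2.7/0.55 = 4.9091
Product of known-step factors = 11589
Overall factor = 2.50 mM / (15.7 nM) = 1.5924 × 10^5
Step-4 factor = 1.5924 × 10^5 / 11589 = 13.74
v = 22.6 mL / 13.74 = 1.64 mL

1.64 mL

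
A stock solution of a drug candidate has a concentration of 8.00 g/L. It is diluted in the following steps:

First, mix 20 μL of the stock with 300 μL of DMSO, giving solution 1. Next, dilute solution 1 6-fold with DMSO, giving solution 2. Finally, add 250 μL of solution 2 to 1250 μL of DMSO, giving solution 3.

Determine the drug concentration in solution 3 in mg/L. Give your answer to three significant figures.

13.9 mg/L

Step 1: 20 μL + 300 μL = 320 μL total → factor 320/20 = 16
Step 2: 6-fold → factor 6
Step 3: 250 μL + 1250 μL = 1500 μL total → factor 1500/250 = 6
Overall dilution factor = 16 × 6 × 6 = 576
Final = 8.00 g/L / 576 = 0.01389 g/L = 13.9 mg/L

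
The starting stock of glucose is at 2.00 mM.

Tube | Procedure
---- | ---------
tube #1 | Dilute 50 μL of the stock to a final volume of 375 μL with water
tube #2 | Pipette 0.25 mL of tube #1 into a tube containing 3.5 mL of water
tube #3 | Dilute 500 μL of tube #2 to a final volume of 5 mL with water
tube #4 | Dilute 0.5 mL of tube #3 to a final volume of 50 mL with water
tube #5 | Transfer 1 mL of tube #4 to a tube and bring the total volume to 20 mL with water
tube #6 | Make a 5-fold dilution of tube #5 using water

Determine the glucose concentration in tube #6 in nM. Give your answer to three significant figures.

Step 1: 50 μL brought to 375 μL → factor 375/50 = 7.5
Step 2: 0.25 mL + 3.5 mL = 3.75 mL total → factor 3.75/0.25 = 15
Step 3: 500 μL brought to 5 mL → factor 5000/500 = 10
Step 4: 0.5 mL brought to 50 mL → factor 50/0.5 = 100
Step 5: 1 mL brought to 20 mL → factor 20/1 = 20
Step 6: 5-fold → factor 5
Overall dilution factor = 7.5 × 15 × 10 × 100 × 20 × 5 = 1.125 × 10^7
Final = 2.00 mM / 1.125 × 10^7 = 1.778 × 10^-7 mM = 0.178 nM

0.178 nM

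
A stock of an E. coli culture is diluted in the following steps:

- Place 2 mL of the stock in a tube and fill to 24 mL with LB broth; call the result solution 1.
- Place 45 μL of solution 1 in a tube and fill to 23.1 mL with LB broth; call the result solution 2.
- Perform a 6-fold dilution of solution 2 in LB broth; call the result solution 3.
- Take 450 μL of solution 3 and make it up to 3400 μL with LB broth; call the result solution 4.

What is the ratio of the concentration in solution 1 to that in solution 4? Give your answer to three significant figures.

Step 1: 2 mL brought to 24 mL → factor 24/2 = 12
Step 2: 45 μL brought to 23.1 mL → factor 23100/45 = 513.33
Step 3: 6-fold → factor 6
Step 4: 450 μL brought to 3400 μL → factor 3400/450 = 7.5556
Dilution factor to solution 1 = 12; to solution 4 = 2.7925 × 10^5
[solution 1]/[solution 4] = (factor to solution 4)/(factor to solution 1) = 2.7925 × 10^5/12 = 2.33 × 10^4

2.33 × 10^4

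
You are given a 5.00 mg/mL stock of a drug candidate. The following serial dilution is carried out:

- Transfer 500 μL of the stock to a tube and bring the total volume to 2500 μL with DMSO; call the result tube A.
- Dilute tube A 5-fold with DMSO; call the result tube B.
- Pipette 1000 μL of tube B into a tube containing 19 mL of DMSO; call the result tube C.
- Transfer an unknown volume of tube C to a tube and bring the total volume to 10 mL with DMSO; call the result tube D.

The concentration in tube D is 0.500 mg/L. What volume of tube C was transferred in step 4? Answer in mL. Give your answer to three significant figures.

0.500 mL

Step 1: 500 μL brought to 2500 μL → factor 2500/500 = 5
Step 2: 5-fold → factor 5
Step 3: 1000 μL + 19 mL = 20000 μL total → factor 20000/1000 = 20
Step 4: v brought to 10 mL → factor = 10 mL/v
Product of known-step factors = 500
Overall factor = 5.00 mg/mL / (0.500 mg/L) = 10000
Step-4 factor = 10000 / 500 = 20
v = 10 mL / 20 = 0.500 mL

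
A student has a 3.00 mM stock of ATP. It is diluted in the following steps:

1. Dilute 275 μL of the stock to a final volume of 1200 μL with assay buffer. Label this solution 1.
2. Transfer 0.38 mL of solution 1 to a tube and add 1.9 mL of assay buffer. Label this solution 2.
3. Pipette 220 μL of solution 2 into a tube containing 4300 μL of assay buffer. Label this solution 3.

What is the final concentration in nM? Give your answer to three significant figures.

5.58 × 10^3 nM

Step 1: 275 μL brought to 1200 μL → factor 1200/275 = 4.3636
Step 2: 0.38 mL + 1.9 mL = 2.28 mL total → factor 2.28/0.38 = 6
Step 3: 220 μL + 4300 μL = 4520 μL total → factor 4520/220 = 20.545
Overall dilution factor = 4.3636 × 6 × 20.545 = 537.92
Final = 3.00 mM / 537.92 = 0.005577 mM = 5.58 × 10^3 nM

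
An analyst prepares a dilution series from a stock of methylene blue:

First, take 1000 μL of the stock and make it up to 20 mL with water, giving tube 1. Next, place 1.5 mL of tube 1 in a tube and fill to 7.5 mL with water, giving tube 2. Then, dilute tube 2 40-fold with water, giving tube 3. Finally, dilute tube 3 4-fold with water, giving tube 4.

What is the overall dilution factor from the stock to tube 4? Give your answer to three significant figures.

1.60 × 10^4

Step 1: 1000 μL brought to 20 mL → factor 20000/1000 = 20
Step 2: 1.5 mL brought to 7.5 mL → factor 7.5/1.5 = 5
Step 3: 40-fold → factor 40
Step 4: 4-fold → factor 4
Overall dilution factor = 20 × 5 × 40 × 4 = 16000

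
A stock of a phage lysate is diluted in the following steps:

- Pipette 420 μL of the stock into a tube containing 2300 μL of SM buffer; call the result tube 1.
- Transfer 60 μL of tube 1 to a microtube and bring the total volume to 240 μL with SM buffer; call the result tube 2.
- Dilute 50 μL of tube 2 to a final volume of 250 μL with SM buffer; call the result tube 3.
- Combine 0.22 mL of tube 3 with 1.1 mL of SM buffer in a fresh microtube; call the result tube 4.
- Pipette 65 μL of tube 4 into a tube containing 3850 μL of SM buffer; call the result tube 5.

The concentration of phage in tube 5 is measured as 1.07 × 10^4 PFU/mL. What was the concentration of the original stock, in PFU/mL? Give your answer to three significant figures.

Step 1: 420 μL + 2300 μL = 2720 μL total → factor 2720/420 = 6.4762
Step 2: 60 μL brought to 240 μL → factor 240/60 = 4
Step 3: 50 μL brought to 250 μL → factor 250/50 = 5
Step 4: 0.22 mL + 1.1 mL = 1.32 mL total → factor 1.32/0.22 = 6
Step 5: 65 μL + 3850 μL = 3915 μL total → factor 3915/65 = 60.231
Overall dilution factor = 6.4762 × 4 × 5 × 6 × 60.231 = 46808
Stock = 1.07 × 10^4 PFU/mL × 46808 = 5.01 × 10^8 PFU/mL

5.01 × 10^8 PFU/mL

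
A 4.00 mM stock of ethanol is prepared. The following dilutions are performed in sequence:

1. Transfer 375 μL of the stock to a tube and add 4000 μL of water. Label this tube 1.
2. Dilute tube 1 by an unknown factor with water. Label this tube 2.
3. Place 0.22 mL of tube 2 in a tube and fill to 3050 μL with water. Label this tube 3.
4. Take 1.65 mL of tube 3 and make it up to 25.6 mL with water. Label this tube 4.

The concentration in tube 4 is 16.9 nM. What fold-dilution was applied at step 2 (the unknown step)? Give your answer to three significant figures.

94.3-fold

Step 1: 375 μL + 4000 μL = 4375 μL total → factor 4375/375 = 11.667
Step 2: unknown factor x
Step 3: 0.22 mL brought to 3050 μL → factor 3.05/0.22 = 13.864
Step 4: 1.65 mL brought to 25.6 mL → factor 25.6/1.65 = 15.515
Product of known-step factors = 2509.5
Overall factor = 4.00 mM / (16.9 nM) = 2.3669 × 10^5
x = 2.3669 × 10^5 / 2509.5 = 94.3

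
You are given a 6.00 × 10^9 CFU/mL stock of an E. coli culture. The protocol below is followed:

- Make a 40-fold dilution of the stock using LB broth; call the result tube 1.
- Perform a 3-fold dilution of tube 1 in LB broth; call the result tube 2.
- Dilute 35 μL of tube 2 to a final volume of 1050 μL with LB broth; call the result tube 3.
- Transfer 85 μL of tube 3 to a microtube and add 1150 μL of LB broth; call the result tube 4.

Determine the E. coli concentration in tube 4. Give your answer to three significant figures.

Step 1: 40-fold → factor 40
Step 2: 3-fold → factor 3
Step 3: 35 μL brought to 1050 μL → factor 1050/35 = 30
Step 4: 85 μL + 1150 μL = 1235 μL total → factor 1235/85 = 14.529
Overall dilution factor = 40 × 3 × 30 × 14.529 = 52306
Final = 6.00 × 10^9 CFU/mL / 52306 = 1.15 × 10^5 CFU/mL

1.15 × 10^5 CFU/mL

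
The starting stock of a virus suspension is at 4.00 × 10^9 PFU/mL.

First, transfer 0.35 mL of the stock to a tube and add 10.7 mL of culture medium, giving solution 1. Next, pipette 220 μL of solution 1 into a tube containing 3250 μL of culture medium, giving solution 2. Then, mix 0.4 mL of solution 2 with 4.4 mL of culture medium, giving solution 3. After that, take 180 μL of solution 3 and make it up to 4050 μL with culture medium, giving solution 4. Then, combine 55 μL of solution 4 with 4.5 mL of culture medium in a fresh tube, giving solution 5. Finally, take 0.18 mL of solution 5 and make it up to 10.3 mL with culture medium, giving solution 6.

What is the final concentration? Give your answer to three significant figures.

6.28 PFU/mL

Step 1: 0.35 mL + 10.7 mL = 11.05 mL total → factor 11.05/0.35 = 31.571
Step 2: 220 μL + 3250 μL = 3470 μL total → factor 3470/220 = 15.773
Step 3: 0.4 mL + 4.4 mL = 4.8 mL total → factor 4.8/0.4 = 12
Step 4: 180 μL brought to 4050 μL → factor 4050/180 = 22.5
Step 5: 55 μL + 4.5 mL = 4555 μL total → factor 4555/55 = 82.818
Step 6: 0.18 mL brought to 10.3 mL → factor 10.3/0.18 = 57.222
Overall dilution factor = 31.571 × 15.773 × 12 × 22.5 × 82.818 × 57.222 = 6.3717 × 10^8
Final = 4.00 × 10^9 PFU/mL / 6.3717 × 10^8 = 6.28 PFU/mL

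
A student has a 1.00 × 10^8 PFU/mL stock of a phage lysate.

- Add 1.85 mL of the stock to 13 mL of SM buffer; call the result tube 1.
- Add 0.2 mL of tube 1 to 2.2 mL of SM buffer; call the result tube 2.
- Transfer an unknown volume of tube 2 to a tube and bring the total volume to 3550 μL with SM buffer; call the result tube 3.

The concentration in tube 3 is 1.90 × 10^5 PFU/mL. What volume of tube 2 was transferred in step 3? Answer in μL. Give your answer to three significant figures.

Step 1: 1.85 mL + 13 mL = 14.85 mL total → factor 14.85/1.85 = 8.027
Step 2: 0.2 mL + 2.2 mL = 2.4 mL total → factor 2.4/0.2 = 12
Step 3: v brought to 3550 μL → factor = 3550 μL/v
Product of known-step factors = 96.324
Overall factor = 1.00 × 10^8 PFU/mL / (1.90 × 10^5 PFU/mL) = 526.32
Step-3 factor = 526.32 / 96.324 = 5.464
v = 3550 μL / 5.464 = 650 μL

650 μL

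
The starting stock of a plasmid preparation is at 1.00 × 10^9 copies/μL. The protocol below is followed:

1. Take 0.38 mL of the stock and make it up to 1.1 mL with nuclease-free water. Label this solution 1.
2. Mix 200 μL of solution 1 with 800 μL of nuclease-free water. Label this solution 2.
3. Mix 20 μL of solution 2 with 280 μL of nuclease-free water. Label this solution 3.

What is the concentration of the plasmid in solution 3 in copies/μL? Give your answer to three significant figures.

Step 1: 0.38 mL brought to 1.1 mL → factor 1.1/0.38 = 2.8947
Step 2: 200 μL + 800 μL = 1000 μL total → factor 1000/200 = 5
Step 3: 20 μL + 280 μL = 300 μL total → factor 300/20 = 15
Overall dilution factor = 2.8947 × 5 × 15 = 217.11
Final = 1.00 × 10^9 copies/μL / 217.11 = 4.61 × 10^6 copies/μL

4.61 × 10^6 copies/μL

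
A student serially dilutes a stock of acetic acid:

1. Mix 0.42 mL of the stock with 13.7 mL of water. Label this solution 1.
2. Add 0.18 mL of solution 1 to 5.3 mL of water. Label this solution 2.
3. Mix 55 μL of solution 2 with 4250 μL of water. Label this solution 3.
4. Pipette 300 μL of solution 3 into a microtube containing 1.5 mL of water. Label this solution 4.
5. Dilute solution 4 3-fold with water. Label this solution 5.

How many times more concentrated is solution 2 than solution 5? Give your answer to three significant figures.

1.41 × 10^3

Step 1: 0.42 mL + 13.7 mL = 14.12 mL total → factor 14.12/0.42 = 33.619
Step 2: 0.18 mL + 5.3 mL = 5.48 mL total → factor 5.48/0.18 = 30.444
Step 3: 55 μL + 4250 μL = 4305 μL total → factor 4305/55 = 78.273
Step 4: 300 μL + 1.5 mL = 1800 μL total → factor 1800/300 = 6
Step 5: 3-fold → factor 3
Dilution factor to solution 2 = 1023.5; to solution 5 = 1.442 × 10^6
[solution 2]/[solution 5] = (factor to solution 5)/(factor to solution 2) = 1.442 × 10^6/1023.5 = 1.41 × 10^3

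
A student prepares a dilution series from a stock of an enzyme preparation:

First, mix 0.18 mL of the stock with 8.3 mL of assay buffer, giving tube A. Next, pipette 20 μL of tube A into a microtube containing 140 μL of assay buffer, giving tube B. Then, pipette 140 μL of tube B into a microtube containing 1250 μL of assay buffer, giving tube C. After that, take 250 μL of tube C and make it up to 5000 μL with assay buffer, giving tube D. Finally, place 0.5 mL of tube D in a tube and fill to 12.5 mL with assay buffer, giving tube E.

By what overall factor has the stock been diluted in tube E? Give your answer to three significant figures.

1.87 × 10^6

Step 1: 0.18 mL + 8.3 mL = 8.48 mL total → factor 8.48/0.18 = 47.111
Step 2: 20 μL + 140 μL = 160 μL total → factor 160/20 = 8
Step 3: 140 μL + 1250 μL = 1390 μL total → factor 1390/140 = 9.9286
Step 4: 250 μL brought to 5000 μL → factor 5000/250 = 20
Step 5: 0.5 mL brought to 12.5 mL → factor 12.5/0.5 = 25
Overall dilution factor = 47.111 × 8 × 9.9286 × 20 × 25 = 1.871 × 10^6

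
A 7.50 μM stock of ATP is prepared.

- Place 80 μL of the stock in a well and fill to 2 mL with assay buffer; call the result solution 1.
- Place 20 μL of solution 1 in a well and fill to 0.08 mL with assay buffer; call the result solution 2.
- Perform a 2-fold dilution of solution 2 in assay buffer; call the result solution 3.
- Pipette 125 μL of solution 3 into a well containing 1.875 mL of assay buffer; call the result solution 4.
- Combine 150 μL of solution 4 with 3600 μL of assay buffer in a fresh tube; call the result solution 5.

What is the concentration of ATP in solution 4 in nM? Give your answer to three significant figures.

Step 1: 80 μL brought to 2 mL → factor 2000/80 = 25
Step 2: 20 μL brought to 0.08 mL → factor 80/20 = 4
Step 3: 2-fold → factor 2
Step 4: 125 μL + 1.875 mL = 2000 μL total → factor 2000/125 = 16
Dilution factor through solution 4 = 25 × 4 × 2 × 16 = 3200
[solution 4] = 7.50 μM / 3200 = 0.002344 μM = 2.34 nM

2.34 nM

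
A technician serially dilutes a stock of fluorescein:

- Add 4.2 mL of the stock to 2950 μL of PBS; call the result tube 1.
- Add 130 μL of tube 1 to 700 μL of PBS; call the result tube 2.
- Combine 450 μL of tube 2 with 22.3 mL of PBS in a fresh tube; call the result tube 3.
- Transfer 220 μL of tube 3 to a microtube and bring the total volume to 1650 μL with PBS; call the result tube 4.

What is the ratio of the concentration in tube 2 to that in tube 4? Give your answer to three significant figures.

Step 1: 4.2 mL + 2950 μL = 7.15 mL total → factor 7.15/4.2 = 1.7024
Step 2: 130 μL + 700 μL = 830 μL total → factor 830/130 = 6.3846
Step 3: 450 μL + 22.3 mL = 22750 μL total → factor 22750/450 = 50.556
Step 4: 220 μL brought to 1650 μL → factor 1650/220 = 7.5
Dilution factor to tube 2 = 10.869; to tube 4 = 4121.2
[tube 2]/[tube 4] = (factor to tube 4)/(factor to tube 2) = 4121.2/10.869 = 379

379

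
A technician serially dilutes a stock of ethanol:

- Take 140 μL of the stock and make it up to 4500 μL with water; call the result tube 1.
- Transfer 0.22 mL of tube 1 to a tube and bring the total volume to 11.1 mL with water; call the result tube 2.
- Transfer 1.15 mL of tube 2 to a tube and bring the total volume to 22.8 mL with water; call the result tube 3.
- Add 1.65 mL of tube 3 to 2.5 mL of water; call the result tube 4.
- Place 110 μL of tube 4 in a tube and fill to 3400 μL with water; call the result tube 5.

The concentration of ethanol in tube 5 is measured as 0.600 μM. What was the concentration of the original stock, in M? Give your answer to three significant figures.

Step 1: 140 μL brought to 4500 μL → factor 4500/140 = 32.143
Step 2: 0.22 mL brought to 11.1 mL → factor 11.1/0.22 = 50.455
Step 3: 1.15 mL brought to 22.8 mL → factor 22.8/1.15 = 19.826
Step 4: 1.65 mL + 2.5 mL = 4.15 mL total → factor 4.15/1.65 = 2.5152
Step 5: 110 μL brought to 3400 μL → factor 3400/110 = 30.909
Overall dilution factor = 32.143 × 50.455 × 19.826 × 2.5152 × 30.909 = 2.4996 × 10^6
Stock = 0.600 μM × 2.4996 × 10^6 = 1.500 × 10^6 μM = 1.50 M

1.50 M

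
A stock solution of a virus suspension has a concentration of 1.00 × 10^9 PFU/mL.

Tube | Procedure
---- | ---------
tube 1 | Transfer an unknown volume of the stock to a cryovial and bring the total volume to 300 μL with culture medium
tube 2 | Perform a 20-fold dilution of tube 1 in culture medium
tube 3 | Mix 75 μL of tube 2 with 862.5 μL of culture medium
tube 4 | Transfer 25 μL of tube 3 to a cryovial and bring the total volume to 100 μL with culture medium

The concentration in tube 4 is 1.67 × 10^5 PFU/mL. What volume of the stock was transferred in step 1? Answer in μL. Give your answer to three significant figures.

50.1 μL

Step 1: v brought to 300 μL → factor = 300 μL/v
Step 2: 20-fold → factor 20
Step 3: 75 μL + 862.5 μL = 937.5 μL total → factor 937.5/75 = 12.5
Step 4: 25 μL brought to 100 μL → factor 100/25 = 4
Product of known-step factors = 1000
Overall factor = 1.00 × 10^9 PFU/mL / (1.67 × 10^5 PFU/mL) = 5988
Step-1 factor = 5988 / 1000 = 5.988
v = 300 μL / 5.988 = 50.1 μL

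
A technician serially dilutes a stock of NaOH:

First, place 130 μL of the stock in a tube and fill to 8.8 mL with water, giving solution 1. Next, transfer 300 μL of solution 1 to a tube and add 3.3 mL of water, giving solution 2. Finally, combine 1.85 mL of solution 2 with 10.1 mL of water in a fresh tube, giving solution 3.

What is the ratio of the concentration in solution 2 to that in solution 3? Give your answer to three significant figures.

Step 1: 130 μL brought to 8.8 mL → factor 8800/130 = 67.692
Step 2: 300 μL + 3.3 mL = 3600 μL total → factor 3600/300 = 12
Step 3: 1.85 mL + 10.1 mL = 11.95 mL total → factor 11.95/1.85 = 6.4595
Dilution factor to solution 2 = 812.31; to solution 3 = 5247.1
[solution 2]/[solution 3] = (factor to solution 3)/(factor to solution 2) = 5247.1/812.31 = 6.46

6.46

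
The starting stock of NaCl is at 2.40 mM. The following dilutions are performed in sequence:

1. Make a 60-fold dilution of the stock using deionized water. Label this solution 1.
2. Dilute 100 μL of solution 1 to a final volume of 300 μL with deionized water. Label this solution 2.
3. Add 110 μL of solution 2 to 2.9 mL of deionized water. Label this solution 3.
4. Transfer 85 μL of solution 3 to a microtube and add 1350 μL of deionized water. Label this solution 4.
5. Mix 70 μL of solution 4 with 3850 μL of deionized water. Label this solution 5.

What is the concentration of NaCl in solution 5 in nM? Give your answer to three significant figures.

Step 1: 60-fold → factor 60
Step 2: 100 μL brought to 300 μL → factor 300/100 = 3
Step 3: 110 μL + 2.9 mL = 3010 μL total → factor 3010/110 = 27.364
Step 4: 85 μL + 1350 μL = 1435 μL total → factor 1435/85 = 16.882
Step 5: 70 μL + 3850 μL = 3920 μL total → factor 3920/70 = 56
Overall dilution factor = 60 × 3 × 27.364 × 16.882 × 56 = 4.6566 × 10^6
Final = 2.40 mM / 4.6566 × 10^6 = 5.154 × 10^-7 mM = 0.515 nM

0.515 nM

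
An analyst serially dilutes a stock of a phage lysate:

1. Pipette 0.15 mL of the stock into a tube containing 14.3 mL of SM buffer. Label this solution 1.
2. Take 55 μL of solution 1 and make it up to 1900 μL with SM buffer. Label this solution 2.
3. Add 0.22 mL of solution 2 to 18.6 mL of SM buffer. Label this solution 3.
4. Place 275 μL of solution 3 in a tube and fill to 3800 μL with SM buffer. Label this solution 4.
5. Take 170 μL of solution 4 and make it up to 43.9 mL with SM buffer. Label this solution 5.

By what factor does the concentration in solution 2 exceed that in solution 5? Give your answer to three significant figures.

3.05 × 10^5

Step 1: 0.15 mL + 14.3 mL = 14.45 mL total → factor 14.45/0.15 = 96.333
Step 2: 55 μL brought to 1900 μL → factor 1900/55 = 34.545
Step 3: 0.22 mL + 18.6 mL = 18.82 mL total → factor 18.82/0.22 = 85.545
Step 4: 275 μL brought to 3800 μL → factor 3800/275 = 13.818
Step 5: 170 μL brought to 43.9 mL → factor 43900/170 = 258.24
Dilution factor to solution 2 = 3327.9; to solution 5 = 1.0159 × 10^9
[solution 2]/[solution 5] = (factor to solution 5)/(factor to solution 2) = 1.0159 × 10^9/3327.9 = 3.05 × 10^5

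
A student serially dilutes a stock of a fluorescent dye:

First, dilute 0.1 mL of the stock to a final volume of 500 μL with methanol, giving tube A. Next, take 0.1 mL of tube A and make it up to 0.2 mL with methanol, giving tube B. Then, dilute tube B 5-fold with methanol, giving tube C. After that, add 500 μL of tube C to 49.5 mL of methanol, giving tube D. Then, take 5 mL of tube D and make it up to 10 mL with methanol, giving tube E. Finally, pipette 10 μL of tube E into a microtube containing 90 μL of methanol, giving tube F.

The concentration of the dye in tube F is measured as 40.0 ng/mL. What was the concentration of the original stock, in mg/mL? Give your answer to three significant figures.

4.00 mg/mL

Step 1: 0.1 mL brought to 500 μL → factor 0.5/0.1 = 5
Step 2: 0.1 mL brought to 0.2 mL → factor 0.2/0.1 = 2
Step 3: 5-fold → factor 5
Step 4: 500 μL + 49.5 mL = 50000 μL total → factor 50000/500 = 100
Step 5: 5 mL brought to 10 mL → factor 10/5 = 2
Step 6: 10 μL + 90 μL = 100 μL total → factor 100/10 = 10
Overall dilution factor = 5 × 2 × 5 × 100 × 2 × 10 = 1 × 10^5
Stock = 40.0 ng/mL × 1 × 10^5 = 4.000 × 10^6 ng/mL = 4.00 mg/mL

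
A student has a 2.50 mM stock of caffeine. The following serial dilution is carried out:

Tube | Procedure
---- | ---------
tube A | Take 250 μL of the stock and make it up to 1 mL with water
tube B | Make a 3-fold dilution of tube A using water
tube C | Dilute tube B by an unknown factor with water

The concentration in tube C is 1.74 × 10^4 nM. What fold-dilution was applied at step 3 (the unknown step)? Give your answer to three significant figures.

12.0-fold

Step 1: 250 μL brought to 1 mL → factor 1000/250 = 4
Step 2: 3-fold → factor 3
Step 3: unknown factor x
Product of known-step factors = 12
Overall factor = 2.50 mM / (1.74 × 10^4 nM) = 143.68
x = 143.68 / 12 = 12.0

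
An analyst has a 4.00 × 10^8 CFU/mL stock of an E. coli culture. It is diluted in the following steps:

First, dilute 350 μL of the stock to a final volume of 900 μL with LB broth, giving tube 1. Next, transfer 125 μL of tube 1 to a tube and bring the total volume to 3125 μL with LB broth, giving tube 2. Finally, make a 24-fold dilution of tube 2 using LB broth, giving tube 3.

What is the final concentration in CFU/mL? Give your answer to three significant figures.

Step 1: 350 μL brought to 900 μL → factor 900/350 = 2.5714
Step 2: 125 μL brought to 3125 μL → factor 3125/125 = 25
Step 3: 24-fold → factor 24
Overall dilution factor = 2.5714 × 25 × 24 = 1542.9
Final = 4.00 × 10^8 CFU/mL / 1542.9 = 2.59 × 10^5 CFU/mL

2.59 × 10^5 CFU/mL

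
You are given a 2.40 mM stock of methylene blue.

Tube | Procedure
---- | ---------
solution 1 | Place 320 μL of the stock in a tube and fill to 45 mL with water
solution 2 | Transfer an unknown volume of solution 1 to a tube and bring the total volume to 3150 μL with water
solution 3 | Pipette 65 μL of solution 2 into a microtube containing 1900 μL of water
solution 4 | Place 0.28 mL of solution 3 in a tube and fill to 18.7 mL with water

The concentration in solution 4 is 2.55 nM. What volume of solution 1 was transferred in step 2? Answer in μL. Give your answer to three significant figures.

Step 1: 320 μL brought to 45 mL → factor 45000/320 = 140.62
Step 2: v brought to 3150 μL → factor = 3150 μL/v
Step 3: 65 μL + 1900 μL = 1965 μL total → factor 1965/65 = 30.231
Step 4: 0.28 mL brought to 18.7 mL → factor 18.7/0.28 = 66.786
Product of known-step factors = 2.8392 × 10^5
Overall factor = 2.40 mM / (2.55 nM) = 9.4118 × 10^5
Step-2 factor = 9.4118 × 10^5 / 2.8392 × 10^5 = 3.3149
v = 3150 μL / 3.3149 = 950 μL

950 μL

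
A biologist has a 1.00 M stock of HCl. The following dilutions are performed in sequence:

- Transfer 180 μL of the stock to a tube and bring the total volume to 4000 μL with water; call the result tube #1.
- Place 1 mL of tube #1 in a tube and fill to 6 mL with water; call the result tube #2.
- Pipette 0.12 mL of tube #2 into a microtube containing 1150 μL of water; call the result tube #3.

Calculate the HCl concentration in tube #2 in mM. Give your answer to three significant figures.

Step 1: 180 μL brought to 4000 μL → factor 4000/180 = 22.222
Step 2: 1 mL brought to 6 mL → factor 6/1 = 6
Dilution factor through tube #2 = 22.222 × 6 = 133.33
[tube #2] = 1.00 M / 133.33 = 0.007500 M = 7.50 mM

7.50 mM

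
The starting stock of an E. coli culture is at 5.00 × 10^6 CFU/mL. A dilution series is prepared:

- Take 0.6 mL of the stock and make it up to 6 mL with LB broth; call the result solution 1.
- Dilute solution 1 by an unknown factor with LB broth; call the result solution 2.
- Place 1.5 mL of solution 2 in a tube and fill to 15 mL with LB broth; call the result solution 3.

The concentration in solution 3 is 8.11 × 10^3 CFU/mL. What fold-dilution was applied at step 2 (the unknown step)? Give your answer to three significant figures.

Step 1: 0.6 mL brought to 6 mL → factor 6/0.6 = 10
Step 2: unknown factor x
Step 3: 1.5 mL brought to 15 mL → factor 15/1.5 = 10
Product of known-step factors = 100
Overall factor = 5.00 × 10^6 CFU/mL / (8.11 × 10^3 CFU/mL) = 616.52
x = 616.52 / 100 = 6.17

6.17-fold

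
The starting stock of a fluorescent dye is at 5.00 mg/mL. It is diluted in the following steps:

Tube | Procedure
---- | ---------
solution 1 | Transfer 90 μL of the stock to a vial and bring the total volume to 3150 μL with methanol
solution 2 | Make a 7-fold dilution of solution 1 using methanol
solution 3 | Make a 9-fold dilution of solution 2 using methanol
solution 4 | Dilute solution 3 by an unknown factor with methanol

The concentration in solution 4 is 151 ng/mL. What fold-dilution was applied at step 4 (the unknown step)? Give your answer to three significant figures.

Step 1: 90 μL brought to 3150 μL → factor 3150/90 = 35
Step 2: 7-fold → factor 7
Step 3: 9-fold → factor 9
Step 4: unknown factor x
Product of known-step factors = 2205
Overall factor = 5.00 mg/mL / (151 ng/mL) = 33113
x = 33113 / 2205 = 15.0

15.0-fold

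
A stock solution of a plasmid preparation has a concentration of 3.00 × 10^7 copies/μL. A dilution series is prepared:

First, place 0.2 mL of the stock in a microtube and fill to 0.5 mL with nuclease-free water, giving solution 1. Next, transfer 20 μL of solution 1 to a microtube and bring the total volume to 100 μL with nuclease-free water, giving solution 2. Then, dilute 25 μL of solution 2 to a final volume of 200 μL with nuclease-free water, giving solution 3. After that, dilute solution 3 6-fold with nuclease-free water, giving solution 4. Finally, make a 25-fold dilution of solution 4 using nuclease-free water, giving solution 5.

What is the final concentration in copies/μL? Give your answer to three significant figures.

Step 1: 0.2 mL brought to 0.5 mL → factor 0.5/0.2 = 2.5
Step 2: 20 μL brought to 100 μL → factor 100/20 = 5
Step 3: 25 μL brought to 200 μL → factor 200/25 = 8
Step 4: 6-fold → factor 6
Step 5: 25-fold → factor 25
Overall dilution factor = 2.5 × 5 × 8 × 6 × 25 = 15000
Final = 3.00 × 10^7 copies/μL / 15000 = 2.00 × 10^3 copies/μL

2.00 × 10^3 copies/μL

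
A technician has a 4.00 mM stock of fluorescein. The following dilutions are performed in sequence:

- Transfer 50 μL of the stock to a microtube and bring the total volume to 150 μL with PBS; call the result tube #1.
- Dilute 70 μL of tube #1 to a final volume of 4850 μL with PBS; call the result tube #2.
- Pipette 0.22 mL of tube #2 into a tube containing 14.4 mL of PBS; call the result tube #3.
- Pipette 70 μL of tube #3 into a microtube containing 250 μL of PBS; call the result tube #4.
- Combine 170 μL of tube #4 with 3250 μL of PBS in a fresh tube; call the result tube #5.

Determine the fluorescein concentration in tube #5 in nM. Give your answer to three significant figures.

Step 1: 50 μL brought to 150 μL → factor 150/50 = 3
Step 2: 70 μL brought to 4850 μL → factor 4850/70 = 69.286
Step 3: 0.22 mL + 14.4 mL = 14.62 mL total → factor 14.62/0.22 = 66.455
Step 4: 70 μL + 250 μL = 320 μL total → factor 320/70 = 4.5714
Step 5: 170 μL + 3250 μL = 3420 μL total → factor 3420/170 = 20.118
Overall dilution factor = 3 × 69.286 × 66.455 × 4.5714 × 20.118 = 1.2703 × 10^6
Final = 4.00 mM / 1.2703 × 10^6 = 3.149 × 10^-6 mM = 3.15 nM

3.15 nM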